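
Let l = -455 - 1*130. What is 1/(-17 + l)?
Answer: -1/602 ≈ -0.0016611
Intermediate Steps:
l = -585 (l = -455 - 130 = -585)
1/(-17 + l) = 1/(-17 - 585) = 1/(-602) = -1/602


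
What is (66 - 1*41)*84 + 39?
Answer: 2139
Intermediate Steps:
(66 - 1*41)*84 + 39 = (66 - 41)*84 + 39 = 25*84 + 39 = 2100 + 39 = 2139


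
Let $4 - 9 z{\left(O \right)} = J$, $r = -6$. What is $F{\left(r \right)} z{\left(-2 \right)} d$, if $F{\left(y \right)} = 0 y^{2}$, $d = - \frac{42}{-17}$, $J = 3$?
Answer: $0$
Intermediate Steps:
$z{\left(O \right)} = \frac{1}{9}$ ($z{\left(O \right)} = \frac{4}{9} - \frac{1}{3} = \frac{1}{9}$)
$d = \frac{42}{17}$ ($d = \left(-42\right) \left(- \frac{1}{17}\right) = \frac{42}{17} \approx 2.4706$)
$F{\left(y \right)} = 0$
$F{\left(r \right)} z{\left(-2 \right)} d = 0 \cdot \frac{1}{9} \cdot \frac{42}{17} = 0 \cdot \frac{42}{17} = 0$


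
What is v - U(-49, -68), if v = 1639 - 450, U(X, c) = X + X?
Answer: 1287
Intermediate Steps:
U(X, c) = 2*X
v = 1189
v - U(-49, -68) = 1189 - 2*(-49) = 1189 - 1*(-98) = 1189 + 98 = 1287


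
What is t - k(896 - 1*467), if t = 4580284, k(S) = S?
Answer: 4579855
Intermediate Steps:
t - k(896 - 1*467) = 4580284 - (896 - 1*467) = 4580284 - (896 - 467) = 4580284 - 1*429 = 4580284 - 429 = 4579855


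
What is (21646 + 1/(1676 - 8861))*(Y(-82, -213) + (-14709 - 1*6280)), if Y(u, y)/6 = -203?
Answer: -3453777185363/7185 ≈ -4.8069e+8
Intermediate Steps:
Y(u, y) = -1218 (Y(u, y) = 6*(-203) = -1218)
(21646 + 1/(1676 - 8861))*(Y(-82, -213) + (-14709 - 1*6280)) = (21646 + 1/(1676 - 8861))*(-1218 + (-14709 - 1*6280)) = (21646 + 1/(-7185))*(-1218 + (-14709 - 6280)) = (21646 - 1/7185)*(-1218 - 20989) = (155526509/7185)*(-22207) = -3453777185363/7185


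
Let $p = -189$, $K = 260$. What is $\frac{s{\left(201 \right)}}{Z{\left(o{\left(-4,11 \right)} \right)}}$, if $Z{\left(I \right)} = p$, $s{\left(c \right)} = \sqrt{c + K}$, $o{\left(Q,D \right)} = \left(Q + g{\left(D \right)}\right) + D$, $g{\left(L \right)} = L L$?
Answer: $- \frac{\sqrt{461}}{189} \approx -0.1136$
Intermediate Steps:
$g{\left(L \right)} = L^{2}$
$o{\left(Q,D \right)} = D + Q + D^{2}$ ($o{\left(Q,D \right)} = \left(Q + D^{2}\right) + D = D + Q + D^{2}$)
$s{\left(c \right)} = \sqrt{260 + c}$ ($s{\left(c \right)} = \sqrt{c + 260} = \sqrt{260 + c}$)
$Z{\left(I \right)} = -189$
$\frac{s{\left(201 \right)}}{Z{\left(o{\left(-4,11 \right)} \right)}} = \frac{\sqrt{260 + 201}}{-189} = \sqrt{461} \left(- \frac{1}{189}\right) = - \frac{\sqrt{461}}{189}$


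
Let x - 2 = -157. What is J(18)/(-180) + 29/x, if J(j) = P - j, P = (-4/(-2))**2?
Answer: -61/558 ≈ -0.10932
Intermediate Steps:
x = -155 (x = 2 - 157 = -155)
P = 4 (P = (-4*(-1/2))**2 = 2**2 = 4)
J(j) = 4 - j
J(18)/(-180) + 29/x = (4 - 1*18)/(-180) + 29/(-155) = (4 - 18)*(-1/180) + 29*(-1/155) = -14*(-1/180) - 29/155 = 7/90 - 29/155 = -61/558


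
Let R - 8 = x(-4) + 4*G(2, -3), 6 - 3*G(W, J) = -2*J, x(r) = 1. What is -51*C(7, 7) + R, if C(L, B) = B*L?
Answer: -2490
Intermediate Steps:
G(W, J) = 2 + 2*J/3 (G(W, J) = 2 - (-2)*J/3 = 2 + 2*J/3)
R = 9 (R = 8 + (1 + 4*(2 + (⅔)*(-3))) = 8 + (1 + 4*(2 - 2)) = 8 + (1 + 4*0) = 8 + (1 + 0) = 8 + 1 = 9)
-51*C(7, 7) + R = -357*7 + 9 = -51*49 + 9 = -2499 + 9 = -2490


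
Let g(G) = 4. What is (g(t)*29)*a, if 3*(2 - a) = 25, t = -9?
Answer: -2204/3 ≈ -734.67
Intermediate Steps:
a = -19/3 (a = 2 - ⅓*25 = 2 - 25/3 = -19/3 ≈ -6.3333)
(g(t)*29)*a = (4*29)*(-19/3) = 116*(-19/3) = -2204/3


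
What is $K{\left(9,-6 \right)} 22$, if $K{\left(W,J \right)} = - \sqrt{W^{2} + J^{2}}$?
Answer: $- 66 \sqrt{13} \approx -237.97$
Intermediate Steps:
$K{\left(W,J \right)} = - \sqrt{J^{2} + W^{2}}$
$K{\left(9,-6 \right)} 22 = - \sqrt{\left(-6\right)^{2} + 9^{2}} \cdot 22 = - \sqrt{36 + 81} \cdot 22 = - \sqrt{117} \cdot 22 = - 3 \sqrt{13} \cdot 22 = - 66 \sqrt{13}$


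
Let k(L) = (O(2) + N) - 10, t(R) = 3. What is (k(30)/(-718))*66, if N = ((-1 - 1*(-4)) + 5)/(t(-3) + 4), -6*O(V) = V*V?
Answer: 2200/2513 ≈ 0.87545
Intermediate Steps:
O(V) = -V²/6 (O(V) = -V*V/6 = -V²/6)
N = 8/7 (N = ((-1 - 1*(-4)) + 5)/(3 + 4) = ((-1 + 4) + 5)/7 = (3 + 5)*(⅐) = 8*(⅐) = 8/7 ≈ 1.1429)
k(L) = -200/21 (k(L) = (-⅙*2² + 8/7) - 10 = (-⅙*4 + 8/7) - 10 = (-⅔ + 8/7) - 10 = 10/21 - 10 = -200/21)
(k(30)/(-718))*66 = -200/21/(-718)*66 = -200/21*(-1/718)*66 = (100/7539)*66 = 2200/2513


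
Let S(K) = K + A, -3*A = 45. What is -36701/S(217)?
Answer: -36701/202 ≈ -181.69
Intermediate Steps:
A = -15 (A = -1/3*45 = -15)
S(K) = -15 + K (S(K) = K - 15 = -15 + K)
-36701/S(217) = -36701/(-15 + 217) = -36701/202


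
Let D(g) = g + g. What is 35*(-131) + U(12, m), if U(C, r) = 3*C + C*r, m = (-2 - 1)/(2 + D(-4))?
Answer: -4543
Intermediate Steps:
D(g) = 2*g
m = 1/2 (m = (-2 - 1)/(2 + 2*(-4)) = -3/(2 - 8) = -3/(-6) = -3*(-1/6) = 1/2 ≈ 0.50000)
35*(-131) + U(12, m) = 35*(-131) + 12*(3 + 1/2) = -4585 + 12*(7/2) = -4585 + 42 = -4543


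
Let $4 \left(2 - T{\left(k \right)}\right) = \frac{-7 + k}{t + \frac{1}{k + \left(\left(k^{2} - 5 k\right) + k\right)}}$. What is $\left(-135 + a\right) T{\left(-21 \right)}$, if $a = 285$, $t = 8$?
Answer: $\frac{1739100}{4033} \approx 431.22$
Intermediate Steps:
$T{\left(k \right)} = 2 - \frac{-7 + k}{4 \left(8 + \frac{1}{k^{2} - 3 k}\right)}$ ($T{\left(k \right)} = 2 - \frac{\left(-7 + k\right) \frac{1}{8 + \frac{1}{k + \left(\left(k^{2} - 5 k\right) + k\right)}}}{4} = 2 - \frac{\left(-7 + k\right) \frac{1}{8 + \frac{1}{k + \left(k^{2} - 4 k\right)}}}{4} = 2 - \frac{\left(-7 + k\right) \frac{1}{8 + \frac{1}{k^{2} - 3 k}}}{4} = 2 - \frac{\frac{1}{8 + \frac{1}{k^{2} - 3 k}} \left(-7 + k\right)}{4} = 2 - \frac{-7 + k}{4 \left(8 + \frac{1}{k^{2} - 3 k}\right)}$)
$\left(-135 + a\right) T{\left(-21 \right)} = \left(-135 + 285\right) \frac{8 - \left(-21\right)^{3} - -4473 + 74 \left(-21\right)^{2}}{4 \left(1 - -504 + 8 \left(-21\right)^{2}\right)} = 150 \frac{8 - -9261 + 4473 + 74 \cdot 441}{4 \left(1 + 504 + 8 \cdot 441\right)} = 150 \frac{8 + 9261 + 4473 + 32634}{4 \left(1 + 504 + 3528\right)} = 150 \cdot \frac{1}{4} \cdot \frac{1}{4033} \cdot 46376 = 150 \cdot \frac{11594}{4033} = \frac{1739100}{4033}$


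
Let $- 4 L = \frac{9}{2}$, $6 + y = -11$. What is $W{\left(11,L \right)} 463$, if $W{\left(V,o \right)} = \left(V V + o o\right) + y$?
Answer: $\frac{3119231}{64} \approx 48738.0$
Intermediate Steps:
$y = -17$ ($y = -6 - 11 = -17$)
$L = - \frac{9}{8}$ ($L = - \frac{9 \cdot \frac{1}{2}}{4} = \left(- \frac{1}{4}\right) \frac{9}{2} = - \frac{9}{8} \approx -1.125$)
$W{\left(V,o \right)} = -17 + V^{2} + o^{2}$ ($W{\left(V,o \right)} = \left(V V + o o\right) - 17 = \left(V^{2} + o^{2}\right) - 17 = -17 + V^{2} + o^{2}$)
$W{\left(11,L \right)} 463 = \left(-17 + 11^{2} + \left(- \frac{9}{8}\right)^{2}\right) 463 = \left(-17 + 121 + \frac{81}{64}\right) 463 = \frac{6737}{64} \cdot 463 = \frac{3119231}{64}$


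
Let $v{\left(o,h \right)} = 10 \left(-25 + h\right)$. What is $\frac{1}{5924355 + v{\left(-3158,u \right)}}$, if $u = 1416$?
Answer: $\frac{1}{5938265} \approx 1.684 \cdot 10^{-7}$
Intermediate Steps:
$v{\left(o,h \right)} = -250 + 10 h$
$\frac{1}{5924355 + v{\left(-3158,u \right)}} = \frac{1}{5924355 + \left(-250 + 10 \cdot 1416\right)} = \frac{1}{5924355 + \left(-250 + 14160\right)} = \frac{1}{5924355 + 13910} = \frac{1}{5938265}$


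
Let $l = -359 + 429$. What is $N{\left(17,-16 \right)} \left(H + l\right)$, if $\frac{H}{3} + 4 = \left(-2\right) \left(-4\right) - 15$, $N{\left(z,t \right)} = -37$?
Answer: $-1369$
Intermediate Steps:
$l = 70$
$H = -33$ ($H = -12 + 3 \left(\left(-2\right) \left(-4\right) - 15\right) = -12 + 3 \left(8 - 15\right) = -12 + 3 \left(-7\right) = -12 - 21 = -33$)
$N{\left(17,-16 \right)} \left(H + l\right) = - 37 \left(-33 + 70\right) = \left(-37\right) 37 = -1369$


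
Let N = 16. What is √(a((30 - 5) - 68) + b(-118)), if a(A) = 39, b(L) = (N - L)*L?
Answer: I*√15773 ≈ 125.59*I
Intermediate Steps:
b(L) = L*(16 - L) (b(L) = (16 - L)*L = L*(16 - L))
√(a((30 - 5) - 68) + b(-118)) = √(39 - 118*(16 - 1*(-118))) = √(39 - 118*(16 + 118)) = √(39 - 118*134) = √(39 - 15812) = √(-15773) = I*√15773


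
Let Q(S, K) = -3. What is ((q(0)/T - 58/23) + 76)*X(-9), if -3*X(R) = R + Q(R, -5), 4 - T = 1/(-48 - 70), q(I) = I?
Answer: 6760/23 ≈ 293.91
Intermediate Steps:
T = 473/118 (T = 4 - 1/(-48 - 70) = 4 - 1/(-118) = 4 - 1*(-1/118) = 4 + 1/118 = 473/118 ≈ 4.0085)
X(R) = 1 - R/3 (X(R) = -(R - 3)/3 = -(-3 + R)/3 = 1 - R/3)
((q(0)/T - 58/23) + 76)*X(-9) = ((0/(473/118) - 58/23) + 76)*(1 - ⅓*(-9)) = ((0*(118/473) - 58*1/23) + 76)*(1 + 3) = ((0 - 58/23) + 76)*4 = (-58/23 + 76)*4 = (1690/23)*4 = 6760/23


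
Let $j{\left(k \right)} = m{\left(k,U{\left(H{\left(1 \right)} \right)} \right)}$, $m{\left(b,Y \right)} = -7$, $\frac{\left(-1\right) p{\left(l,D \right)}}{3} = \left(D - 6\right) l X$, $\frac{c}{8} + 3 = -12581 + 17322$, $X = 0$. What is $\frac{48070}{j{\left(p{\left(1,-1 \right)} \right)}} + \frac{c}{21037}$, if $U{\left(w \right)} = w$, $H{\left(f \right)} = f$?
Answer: $- \frac{1010983262}{147259} \approx -6865.3$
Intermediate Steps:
$c = 37904$ ($c = -24 + 8 \left(-12581 + 17322\right) = -24 + 8 \cdot 4741 = -24 + 37928 = 37904$)
$p{\left(l,D \right)} = 0$ ($p{\left(l,D \right)} = - 3 \left(D - 6\right) l 0 = - 3 \left(-6 + D\right) l 0 = - 3 l \left(-6 + D\right) 0 = \left(-3\right) 0 = 0$)
$j{\left(k \right)} = -7$
$\frac{48070}{j{\left(p{\left(1,-1 \right)} \right)}} + \frac{c}{21037} = \frac{48070}{-7} + \frac{37904}{21037} = 48070 \left(- \frac{1}{7}\right) + 37904 \cdot \frac{1}{21037} = - \frac{48070}{7} + \frac{37904}{21037} = - \frac{1010983262}{147259}$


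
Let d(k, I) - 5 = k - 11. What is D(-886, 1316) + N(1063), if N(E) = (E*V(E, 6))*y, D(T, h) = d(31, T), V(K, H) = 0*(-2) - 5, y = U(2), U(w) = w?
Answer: -10605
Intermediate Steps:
d(k, I) = -6 + k (d(k, I) = 5 + (k - 11) = 5 + (-11 + k) = -6 + k)
y = 2
V(K, H) = -5 (V(K, H) = 0 - 5 = -5)
D(T, h) = 25 (D(T, h) = -6 + 31 = 25)
N(E) = -10*E (N(E) = (E*(-5))*2 = -5*E*2 = -10*E)
D(-886, 1316) + N(1063) = 25 - 10*1063 = 25 - 10630 = -10605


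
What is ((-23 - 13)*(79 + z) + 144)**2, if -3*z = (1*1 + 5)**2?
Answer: 5143824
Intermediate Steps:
z = -12 (z = -(1*1 + 5)**2/3 = -(1 + 5)**2/3 = -1/3*6**2 = -1/3*36 = -12)
((-23 - 13)*(79 + z) + 144)**2 = ((-23 - 13)*(79 - 12) + 144)**2 = (-36*67 + 144)**2 = (-2412 + 144)**2 = (-2268)**2 = 5143824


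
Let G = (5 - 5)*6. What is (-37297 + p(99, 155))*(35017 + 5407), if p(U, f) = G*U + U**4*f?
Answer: 601881055483792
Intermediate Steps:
G = 0 (G = 0*6 = 0)
p(U, f) = f*U**4 (p(U, f) = 0*U + U**4*f = 0 + f*U**4 = f*U**4)
(-37297 + p(99, 155))*(35017 + 5407) = (-37297 + 155*99**4)*(35017 + 5407) = (-37297 + 155*96059601)*40424 = (-37297 + 14889238155)*40424 = 14889200858*40424 = 601881055483792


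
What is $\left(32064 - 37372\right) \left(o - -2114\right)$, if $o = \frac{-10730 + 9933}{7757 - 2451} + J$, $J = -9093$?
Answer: $\frac{98281258634}{2653} \approx 3.7045 \cdot 10^{7}$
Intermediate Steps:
$o = - \frac{48248255}{5306}$ ($o = \frac{-10730 + 9933}{7757 - 2451} - 9093 = - \frac{797}{5306} - 9093 = - \frac{48248255}{5306} \approx -9093.2$)
$\left(32064 - 37372\right) \left(o - -2114\right) = \left(32064 - 37372\right) \left(- \frac{48248255}{5306} - -2114\right) = - 5308 \left(- \frac{48248255}{5306} + 2114\right) = \left(-5308\right) \left(- \frac{37031371}{5306}\right) = \frac{98281258634}{2653}$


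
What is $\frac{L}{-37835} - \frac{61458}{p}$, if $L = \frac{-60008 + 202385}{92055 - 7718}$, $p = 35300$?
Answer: $- \frac{19611076780401}{11263843094350} \approx -1.7411$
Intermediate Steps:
$L = \frac{142377}{84337} \approx 1.6882$
$\frac{L}{-37835} - \frac{61458}{p} = \frac{142377}{84337 \left(-37835\right)} - \frac{61458}{35300} = \frac{142377}{84337} \left(- \frac{1}{37835}\right) - \frac{30729}{17650} = - \frac{142377}{3190890395} - \frac{30729}{17650} = - \frac{19611076780401}{11263843094350}$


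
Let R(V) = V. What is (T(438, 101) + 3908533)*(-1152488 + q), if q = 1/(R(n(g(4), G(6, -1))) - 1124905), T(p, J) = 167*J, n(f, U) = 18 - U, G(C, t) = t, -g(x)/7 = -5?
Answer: -2544478855647436300/562443 ≈ -4.5240e+12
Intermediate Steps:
g(x) = 35 (g(x) = -7*(-5) = 35)
q = -1/1124886 (q = 1/((18 - 1*(-1)) - 1124905) = 1/((18 + 1) - 1124905) = 1/(19 - 1124905) = 1/(-1124886) = -1/1124886 ≈ -8.8898e-7)
(T(438, 101) + 3908533)*(-1152488 + q) = (167*101 + 3908533)*(-1152488 - 1/1124886) = (16867 + 3908533)*(-1296417616369/1124886) = 3925400*(-1296417616369/1124886) = -2544478855647436300/562443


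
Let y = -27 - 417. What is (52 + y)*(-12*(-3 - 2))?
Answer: -23520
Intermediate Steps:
y = -444
(52 + y)*(-12*(-3 - 2)) = (52 - 444)*(-12*(-3 - 2)) = -(-4704)*(-5) = -392*60 = -23520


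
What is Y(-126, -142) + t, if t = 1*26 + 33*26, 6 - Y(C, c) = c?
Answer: 1032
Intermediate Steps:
Y(C, c) = 6 - c
t = 884 (t = 26 + 858 = 884)
Y(-126, -142) + t = (6 - 1*(-142)) + 884 = (6 + 142) + 884 = 148 + 884 = 1032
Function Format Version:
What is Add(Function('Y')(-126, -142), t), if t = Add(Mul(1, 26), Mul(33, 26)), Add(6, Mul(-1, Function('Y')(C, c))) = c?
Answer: 1032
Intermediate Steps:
Function('Y')(C, c) = Add(6, Mul(-1, c))
t = 884 (t = Add(26, 858) = 884)
Add(Function('Y')(-126, -142), t) = Add(Add(6, Mul(-1, -142)), 884) = Add(Add(6, 142), 884) = Add(148, 884) = 1032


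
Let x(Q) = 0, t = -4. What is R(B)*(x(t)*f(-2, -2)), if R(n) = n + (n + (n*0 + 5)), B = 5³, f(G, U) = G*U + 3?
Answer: 0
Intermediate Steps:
f(G, U) = 3 + G*U
B = 125
R(n) = 5 + 2*n (R(n) = n + (n + (0 + 5)) = n + (n + 5) = n + (5 + n) = 5 + 2*n)
R(B)*(x(t)*f(-2, -2)) = (5 + 2*125)*(0*(3 - 2*(-2))) = (5 + 250)*(0*(3 + 4)) = 255*(0*7) = 255*0 = 0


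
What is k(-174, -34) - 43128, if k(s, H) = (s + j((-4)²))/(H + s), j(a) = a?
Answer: -4485233/104 ≈ -43127.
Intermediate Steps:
k(s, H) = (16 + s)/(H + s) (k(s, H) = (s + (-4)²)/(H + s) = (s + 16)/(H + s) = (16 + s)/(H + s))
k(-174, -34) - 43128 = (16 - 174)/(-34 - 174) - 43128 = -158/(-208) - 43128 = -1/208*(-158) - 43128 = 79/104 - 43128 = -4485233/104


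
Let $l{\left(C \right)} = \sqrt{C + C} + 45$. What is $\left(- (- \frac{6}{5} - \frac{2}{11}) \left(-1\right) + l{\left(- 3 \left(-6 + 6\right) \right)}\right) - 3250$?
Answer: $- \frac{176351}{55} \approx -3206.4$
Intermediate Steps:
$l{\left(C \right)} = 45 + \sqrt{2} \sqrt{C}$ ($l{\left(C \right)} = \sqrt{2 C} + 45 = \sqrt{2} \sqrt{C} + 45 = 45 + \sqrt{2} \sqrt{C}$)
$\left(- (- \frac{6}{5} - \frac{2}{11}) \left(-1\right) + l{\left(- 3 \left(-6 + 6\right) \right)}\right) - 3250 = \left(- (- \frac{6}{5} - \frac{2}{11}) \left(-1\right) + \left(45 + \sqrt{2} \sqrt{- 3 \left(-6 + 6\right)}\right)\right) - 3250 = \left(- (\left(-6\right) \frac{1}{5} - \frac{2}{11}) \left(-1\right) + \left(45 + \sqrt{2} \sqrt{\left(-3\right) 0}\right)\right) - 3250 = \left(- (- \frac{6}{5} - \frac{2}{11}) \left(-1\right) + \left(45 + \sqrt{2} \sqrt{0}\right)\right) - 3250 = \left(\left(-1\right) \left(- \frac{76}{55}\right) \left(-1\right) + \left(45 + \sqrt{2} \cdot 0\right)\right) - 3250 = \left(\frac{76}{55} \left(-1\right) + \left(45 + 0\right)\right) - 3250 = \left(- \frac{76}{55} + 45\right) - 3250 = \frac{2399}{55} - 3250 = - \frac{176351}{55}$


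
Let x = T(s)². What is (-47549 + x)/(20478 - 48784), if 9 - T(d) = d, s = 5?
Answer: 47533/28306 ≈ 1.6793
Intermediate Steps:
T(d) = 9 - d
x = 16 (x = (9 - 1*5)² = (9 - 5)² = 4² = 16)
(-47549 + x)/(20478 - 48784) = (-47549 + 16)/(20478 - 48784) = -47533/(-28306) = -47533*(-1/28306) = 47533/28306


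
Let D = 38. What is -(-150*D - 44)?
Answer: 5744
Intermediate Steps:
-(-150*D - 44) = -(-150*38 - 44) = -(-5700 - 44) = -1*(-5744) = 5744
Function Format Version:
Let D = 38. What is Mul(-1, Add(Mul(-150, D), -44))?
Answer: 5744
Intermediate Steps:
Mul(-1, Add(Mul(-150, D), -44)) = Mul(-1, Add(Mul(-150, 38), -44)) = Mul(-1, Add(-5700, -44)) = Mul(-1, -5744) = 5744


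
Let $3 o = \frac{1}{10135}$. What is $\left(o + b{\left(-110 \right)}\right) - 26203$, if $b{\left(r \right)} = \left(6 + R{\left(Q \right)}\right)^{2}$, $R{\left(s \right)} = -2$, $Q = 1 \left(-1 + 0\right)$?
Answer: $- \frac{796215734}{30405} \approx -26187.0$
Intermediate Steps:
$Q = -1$ ($Q = 1 \left(-1\right) = -1$)
$b{\left(r \right)} = 16$ ($b{\left(r \right)} = \left(6 - 2\right)^{2} = 4^{2} = 16$)
$o = \frac{1}{30405}$ ($o = \frac{1}{3 \cdot 10135} = \frac{1}{3} \cdot \frac{1}{10135} = \frac{1}{30405} \approx 3.2889 \cdot 10^{-5}$)
$\left(o + b{\left(-110 \right)}\right) - 26203 = \left(\frac{1}{30405} + 16\right) - 26203 = \frac{486481}{30405} - 26203 = - \frac{796215734}{30405}$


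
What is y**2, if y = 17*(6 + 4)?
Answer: 28900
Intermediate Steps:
y = 170 (y = 17*10 = 170)
y**2 = 170**2 = 28900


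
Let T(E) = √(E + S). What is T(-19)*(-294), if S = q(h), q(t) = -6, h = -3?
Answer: -1470*I ≈ -1470.0*I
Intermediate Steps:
S = -6
T(E) = √(-6 + E) (T(E) = √(E - 6) = √(-6 + E))
T(-19)*(-294) = √(-6 - 19)*(-294) = √(-25)*(-294) = (5*I)*(-294) = -1470*I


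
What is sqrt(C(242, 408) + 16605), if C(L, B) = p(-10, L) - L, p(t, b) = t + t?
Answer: sqrt(16343) ≈ 127.84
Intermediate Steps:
p(t, b) = 2*t
C(L, B) = -20 - L (C(L, B) = 2*(-10) - L = -20 - L)
sqrt(C(242, 408) + 16605) = sqrt((-20 - 1*242) + 16605) = sqrt((-20 - 242) + 16605) = sqrt(-262 + 16605) = sqrt(16343)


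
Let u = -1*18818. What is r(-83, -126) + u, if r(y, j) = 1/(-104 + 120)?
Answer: -301087/16 ≈ -18818.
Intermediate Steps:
r(y, j) = 1/16
u = -18818
r(-83, -126) + u = 1/16 - 18818 = -301087/16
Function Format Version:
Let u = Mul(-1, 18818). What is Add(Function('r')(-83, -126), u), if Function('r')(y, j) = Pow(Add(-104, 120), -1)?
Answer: Rational(-301087, 16) ≈ -18818.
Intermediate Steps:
Function('r')(y, j) = Rational(1, 16) (Function('r')(y, j) = Pow(16, -1) = Rational(1, 16))
u = -18818
Add(Function('r')(-83, -126), u) = Add(Rational(1, 16), -18818) = Rational(-301087, 16)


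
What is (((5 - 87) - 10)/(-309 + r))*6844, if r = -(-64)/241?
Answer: 6597616/3235 ≈ 2039.4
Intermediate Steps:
r = 64/241 (r = -(-64)/241 = -1*(-64/241) = 64/241 ≈ 0.26556)
(((5 - 87) - 10)/(-309 + r))*6844 = (((5 - 87) - 10)/(-309 + 64/241))*6844 = ((-82 - 10)/(-74405/241))*6844 = -92*(-241/74405)*6844 = (964/3235)*6844 = 6597616/3235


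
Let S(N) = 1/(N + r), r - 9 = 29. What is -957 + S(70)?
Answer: -103355/108 ≈ -956.99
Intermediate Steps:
r = 38 (r = 9 + 29 = 38)
S(N) = 1/(38 + N) (S(N) = 1/(N + 38) = 1/(38 + N))
-957 + S(70) = -957 + 1/(38 + 70) = -957 + 1/108 = -103355/108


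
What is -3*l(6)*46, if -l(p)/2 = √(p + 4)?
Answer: 276*√10 ≈ 872.79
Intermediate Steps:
l(p) = -2*√(4 + p) (l(p) = -2*√(p + 4) = -2*√(4 + p))
-3*l(6)*46 = -(-6)*√(4 + 6)*46 = -(-6)*√10*46 = (6*√10)*46 = 276*√10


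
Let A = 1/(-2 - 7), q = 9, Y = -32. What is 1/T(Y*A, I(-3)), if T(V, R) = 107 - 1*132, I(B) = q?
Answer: -1/25 ≈ -0.040000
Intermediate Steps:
I(B) = 9
A = -1/9 (A = 1/(-9) = -1/9 ≈ -0.11111)
T(V, R) = -25 (T(V, R) = 107 - 132 = -25)
1/T(Y*A, I(-3)) = 1/(-25) = -1/25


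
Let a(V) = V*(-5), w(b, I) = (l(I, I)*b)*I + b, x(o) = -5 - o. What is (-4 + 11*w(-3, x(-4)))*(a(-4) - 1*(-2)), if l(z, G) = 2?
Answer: 638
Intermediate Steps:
w(b, I) = b + 2*I*b (w(b, I) = (2*b)*I + b = 2*I*b + b = b + 2*I*b)
a(V) = -5*V
(-4 + 11*w(-3, x(-4)))*(a(-4) - 1*(-2)) = (-4 + 11*(-3*(1 + 2*(-5 - 1*(-4)))))*(-5*(-4) - 1*(-2)) = (-4 + 11*(-3*(1 + 2*(-5 + 4))))*(20 + 2) = (-4 + 11*(-3*(1 + 2*(-1))))*22 = (-4 + 11*(-3*(1 - 2)))*22 = (-4 + 11*(-3*(-1)))*22 = (-4 + 11*3)*22 = (-4 + 33)*22 = 29*22 = 638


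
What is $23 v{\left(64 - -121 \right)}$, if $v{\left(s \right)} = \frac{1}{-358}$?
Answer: $- \frac{23}{358} \approx -0.064246$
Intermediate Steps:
$v{\left(s \right)} = - \frac{1}{358}$
$23 v{\left(64 - -121 \right)} = 23 \left(- \frac{1}{358}\right) = - \frac{23}{358}$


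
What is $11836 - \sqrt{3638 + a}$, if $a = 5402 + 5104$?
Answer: $11836 - 8 \sqrt{221} \approx 11717.0$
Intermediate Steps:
$a = 10506$
$11836 - \sqrt{3638 + a} = 11836 - \sqrt{3638 + 10506} = 11836 - \sqrt{14144} = 11836 - 8 \sqrt{221}$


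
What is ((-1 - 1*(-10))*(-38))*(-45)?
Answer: 15390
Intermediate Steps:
((-1 - 1*(-10))*(-38))*(-45) = ((-1 + 10)*(-38))*(-45) = (9*(-38))*(-45) = -342*(-45) = 15390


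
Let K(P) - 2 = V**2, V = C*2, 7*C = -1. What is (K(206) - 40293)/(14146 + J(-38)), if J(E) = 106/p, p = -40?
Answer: -13161700/4620161 ≈ -2.8488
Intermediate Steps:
C = -1/7 (C = (1/7)*(-1) = -1/7 ≈ -0.14286)
J(E) = -53/20 (J(E) = 106/(-40) = 106*(-1/40) = -53/20)
V = -2/7 (V = -1/7*2 = -2/7 ≈ -0.28571)
K(P) = 102/49 (K(P) = 2 + (-2/7)**2 = 2 + 4/49 = 102/49)
(K(206) - 40293)/(14146 + J(-38)) = (102/49 - 40293)/(14146 - 53/20) = -1974255/(49*282867/20) = -1974255/49*20/282867 = -13161700/4620161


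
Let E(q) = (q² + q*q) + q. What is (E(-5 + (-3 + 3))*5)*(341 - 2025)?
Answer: -378900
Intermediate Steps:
E(q) = q + 2*q² (E(q) = (q² + q²) + q = 2*q² + q = q + 2*q²)
(E(-5 + (-3 + 3))*5)*(341 - 2025) = (((-5 + (-3 + 3))*(1 + 2*(-5 + (-3 + 3))))*5)*(341 - 2025) = (((-5 + 0)*(1 + 2*(-5 + 0)))*5)*(-1684) = (-5*(1 + 2*(-5))*5)*(-1684) = (-5*(1 - 10)*5)*(-1684) = (-5*(-9)*5)*(-1684) = (45*5)*(-1684) = 225*(-1684) = -378900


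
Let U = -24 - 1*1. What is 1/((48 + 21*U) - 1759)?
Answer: -1/2236 ≈ -0.00044723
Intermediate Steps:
U = -25 (U = -24 - 1 = -25)
1/((48 + 21*U) - 1759) = 1/((48 + 21*(-25)) - 1759) = 1/((48 - 525) - 1759) = 1/(-477 - 1759) = 1/(-2236) = -1/2236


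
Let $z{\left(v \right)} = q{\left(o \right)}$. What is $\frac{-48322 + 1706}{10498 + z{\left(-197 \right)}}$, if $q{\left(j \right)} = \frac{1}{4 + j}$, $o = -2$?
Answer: $- \frac{93232}{20997} \approx -4.4403$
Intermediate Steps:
$z{\left(v \right)} = \frac{1}{2}$ ($z{\left(v \right)} = \frac{1}{4 - 2} = \frac{1}{2}$)
$\frac{-48322 + 1706}{10498 + z{\left(-197 \right)}} = \frac{-48322 + 1706}{10498 + \frac{1}{2}} = - \frac{46616}{\frac{20997}{2}} = \left(-46616\right) \frac{2}{20997} = - \frac{93232}{20997}$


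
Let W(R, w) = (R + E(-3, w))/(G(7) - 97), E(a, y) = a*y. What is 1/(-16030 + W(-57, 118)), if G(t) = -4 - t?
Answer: -36/576943 ≈ -6.2398e-5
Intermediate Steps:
W(R, w) = -R/108 + w/36 (W(R, w) = (R - 3*w)/((-4 - 1*7) - 97) = (R - 3*w)/((-4 - 7) - 97) = (R - 3*w)/(-11 - 97) = (R - 3*w)/(-108) = (R - 3*w)*(-1/108) = -R/108 + w/36)
1/(-16030 + W(-57, 118)) = 1/(-16030 + (-1/108*(-57) + (1/36)*118)) = 1/(-16030 + (19/36 + 59/18)) = 1/(-16030 + 137/36) = 1/(-576943/36) = -36/576943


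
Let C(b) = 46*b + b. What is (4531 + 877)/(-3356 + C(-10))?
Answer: -2704/1913 ≈ -1.4135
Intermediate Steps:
C(b) = 47*b
(4531 + 877)/(-3356 + C(-10)) = (4531 + 877)/(-3356 + 47*(-10)) = 5408/(-3356 - 470) = 5408/(-3826) = 5408*(-1/3826) = -2704/1913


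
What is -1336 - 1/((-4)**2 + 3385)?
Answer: -4543737/3401 ≈ -1336.0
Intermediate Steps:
-1336 - 1/((-4)**2 + 3385) = -1336 - 1/(16 + 3385) = -1336 - 1/3401 = -4543737/3401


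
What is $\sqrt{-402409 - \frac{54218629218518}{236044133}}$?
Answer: $\frac{i \sqrt{35218944265853670003695}}{236044133} \approx 795.05 i$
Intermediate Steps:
$\sqrt{-402409 - \frac{54218629218518}{236044133}} = \sqrt{- \frac{149204912734915}{236044133}} = \frac{i \sqrt{35218944265853670003695}}{236044133}$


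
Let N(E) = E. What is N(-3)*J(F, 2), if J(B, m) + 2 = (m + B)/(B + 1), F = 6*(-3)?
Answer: 54/17 ≈ 3.1765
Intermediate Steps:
F = -18
J(B, m) = -2 + (B + m)/(1 + B) (J(B, m) = -2 + (m + B)/(B + 1) = -2 + (B + m)/(1 + B))
N(-3)*J(F, 2) = -3*(-2 + 2 - 1*(-18))/(1 - 18) = -3*(-2 + 2 + 18)/(-17) = -(-3)*18/17 = -3*(-18/17) = 54/17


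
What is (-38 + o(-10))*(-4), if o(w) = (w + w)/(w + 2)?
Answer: 142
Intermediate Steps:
o(w) = 2*w/(2 + w) (o(w) = (2*w)/(2 + w) = 2*w/(2 + w))
(-38 + o(-10))*(-4) = (-38 + 2*(-10)/(2 - 10))*(-4) = (-38 + 2*(-10)/(-8))*(-4) = (-38 + 2*(-10)*(-1/8))*(-4) = (-38 + 5/2)*(-4) = -71/2*(-4) = 142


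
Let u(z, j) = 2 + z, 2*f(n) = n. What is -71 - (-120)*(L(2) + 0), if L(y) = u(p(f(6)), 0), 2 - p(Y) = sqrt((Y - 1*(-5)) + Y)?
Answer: 409 - 120*sqrt(11) ≈ 11.005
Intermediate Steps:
f(n) = n/2
p(Y) = 2 - sqrt(5 + 2*Y) (p(Y) = 2 - sqrt((Y - 1*(-5)) + Y) = 2 - sqrt((Y + 5) + Y) = 2 - sqrt((5 + Y) + Y) = 2 - sqrt(5 + 2*Y))
L(y) = 4 - sqrt(11) (L(y) = 2 + (2 - sqrt(5 + 2*((1/2)*6))) = 2 + (2 - sqrt(5 + 2*3)) = 2 + (2 - sqrt(5 + 6)) = 2 + (2 - sqrt(11)) = 4 - sqrt(11))
-71 - (-120)*(L(2) + 0) = -71 - (-120)*((4 - sqrt(11)) + 0) = -71 - (-120)*(4 - sqrt(11)) = -71 - 60*(-8 + 2*sqrt(11)) = -71 + (480 - 120*sqrt(11)) = 409 - 120*sqrt(11)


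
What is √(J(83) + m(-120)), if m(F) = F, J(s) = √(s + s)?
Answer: √(-120 + √166) ≈ 10.35*I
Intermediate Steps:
J(s) = √2*√s (J(s) = √(2*s) = √2*√s)
√(J(83) + m(-120)) = √(√2*√83 - 120) = √(√166 - 120) = √(-120 + √166)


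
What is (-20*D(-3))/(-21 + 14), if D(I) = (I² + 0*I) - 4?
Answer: 100/7 ≈ 14.286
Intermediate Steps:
D(I) = -4 + I² (D(I) = (I² + 0) - 4 = I² - 4 = -4 + I²)
(-20*D(-3))/(-21 + 14) = (-20*(-4 + (-3)²))/(-21 + 14) = -20*(-4 + 9)/(-7) = -20*5*(-⅐) = -100*(-⅐) = 100/7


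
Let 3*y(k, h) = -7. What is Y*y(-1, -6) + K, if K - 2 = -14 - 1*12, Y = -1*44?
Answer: 236/3 ≈ 78.667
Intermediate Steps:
y(k, h) = -7/3 (y(k, h) = (⅓)*(-7) = -7/3)
Y = -44
K = -24 (K = 2 + (-14 - 1*12) = 2 + (-14 - 12) = 2 - 26 = -24)
Y*y(-1, -6) + K = -44*(-7/3) - 24 = 308/3 - 24 = 236/3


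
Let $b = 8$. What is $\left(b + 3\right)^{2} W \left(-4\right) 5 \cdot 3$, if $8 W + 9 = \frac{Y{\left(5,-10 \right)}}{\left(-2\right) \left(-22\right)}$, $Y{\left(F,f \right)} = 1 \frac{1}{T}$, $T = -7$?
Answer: $\frac{457545}{56} \approx 8170.4$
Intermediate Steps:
$Y{\left(F,f \right)} = - \frac{1}{7}$ ($Y{\left(F,f \right)} = 1 \frac{1}{-7} = 1 \left(- \frac{1}{7}\right) = - \frac{1}{7}$)
$W = - \frac{2773}{2464}$ ($W = - \frac{9}{8} + \frac{\left(- \frac{1}{7}\right) \frac{1}{\left(-2\right) \left(-22\right)}}{8} = - \frac{9}{8} + \frac{\left(- \frac{1}{7}\right) \frac{1}{44}}{8} = - \frac{9}{8} + \frac{1}{8} \left(- \frac{1}{308}\right) = - \frac{9}{8} - \frac{1}{2464} = - \frac{2773}{2464} \approx -1.1254$)
$\left(b + 3\right)^{2} W \left(-4\right) 5 \cdot 3 = \left(8 + 3\right)^{2} \left(- \frac{2773}{2464}\right) \left(-4\right) 5 \cdot 3 = 11^{2} \left(- \frac{2773}{2464}\right) \left(\left(-20\right) 3\right) = 121 \left(- \frac{2773}{2464}\right) \left(-60\right) = \left(- \frac{30503}{224}\right) \left(-60\right) = \frac{457545}{56}$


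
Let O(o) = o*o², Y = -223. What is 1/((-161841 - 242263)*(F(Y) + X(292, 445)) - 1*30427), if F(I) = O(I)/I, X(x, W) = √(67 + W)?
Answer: -20095718243/403837808092421085257 + 6465664*√2/403837808092421085257 ≈ -4.9739e-11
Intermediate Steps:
O(o) = o³
F(I) = I² (F(I) = I³/I = I²)
1/((-161841 - 242263)*(F(Y) + X(292, 445)) - 1*30427) = 1/((-161841 - 242263)*((-223)² + √(67 + 445)) - 1*30427) = 1/(-404104*(49729 + √512) - 30427) = 1/(-404104*(49729 + 16*√2) - 30427) = 1/((-20095687816 - 6465664*√2) - 30427) = 1/(-20095718243 - 6465664*√2)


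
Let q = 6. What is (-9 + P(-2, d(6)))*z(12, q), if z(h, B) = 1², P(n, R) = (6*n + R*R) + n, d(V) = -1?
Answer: -22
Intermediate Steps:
P(n, R) = R² + 7*n (P(n, R) = (6*n + R²) + n = (R² + 6*n) + n = R² + 7*n)
z(h, B) = 1
(-9 + P(-2, d(6)))*z(12, q) = (-9 + ((-1)² + 7*(-2)))*1 = (-9 + (1 - 14))*1 = (-9 - 13)*1 = -22*1 = -22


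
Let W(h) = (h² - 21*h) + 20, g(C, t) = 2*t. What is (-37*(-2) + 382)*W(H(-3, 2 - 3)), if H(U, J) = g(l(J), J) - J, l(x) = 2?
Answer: 19152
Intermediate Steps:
H(U, J) = J (H(U, J) = 2*J - J = J)
W(h) = 20 + h² - 21*h
(-37*(-2) + 382)*W(H(-3, 2 - 3)) = (-37*(-2) + 382)*(20 + (2 - 3)² - 21*(2 - 3)) = (74 + 382)*(20 + (-1)² - 21*(-1)) = 456*(20 + 1 + 21) = 456*42 = 19152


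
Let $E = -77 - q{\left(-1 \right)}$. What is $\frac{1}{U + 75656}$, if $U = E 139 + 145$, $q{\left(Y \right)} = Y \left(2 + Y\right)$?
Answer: $\frac{1}{65237} \approx 1.5329 \cdot 10^{-5}$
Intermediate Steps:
$E = -76$ ($E = -77 - - (2 - 1) = -77 - \left(-1\right) 1 = -77 - -1 = -77 + 1 = -76$)
$U = -10419$ ($U = \left(-76\right) 139 + 145 = -10564 + 145 = -10419$)
$\frac{1}{U + 75656} = \frac{1}{-10419 + 75656} = \frac{1}{65237}$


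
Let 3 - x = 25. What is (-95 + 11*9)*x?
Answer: -88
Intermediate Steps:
x = -22 (x = 3 - 1*25 = 3 - 25 = -22)
(-95 + 11*9)*x = (-95 + 11*9)*(-22) = (-95 + 99)*(-22) = 4*(-22) = -88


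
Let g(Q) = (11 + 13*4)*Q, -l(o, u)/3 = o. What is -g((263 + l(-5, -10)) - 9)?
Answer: -16947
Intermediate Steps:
l(o, u) = -3*o
g(Q) = 63*Q (g(Q) = (11 + 52)*Q = 63*Q)
-g((263 + l(-5, -10)) - 9) = -63*((263 - 3*(-5)) - 9) = -63*((263 + 15) - 9) = -63*(278 - 9) = -63*269 = -1*16947 = -16947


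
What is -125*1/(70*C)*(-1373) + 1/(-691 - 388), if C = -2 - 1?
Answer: -37036717/45318 ≈ -817.26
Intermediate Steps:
C = -3
-125*1/(70*C)*(-1373) + 1/(-691 - 388) = -125/((10*(-3))*7)*(-1373) + 1/(-691 - 388) = -125/((-30*7))*(-1373) + 1/(-1079) = -125/(-210)*(-1373) - 1/1079 = -125*(-1/210)*(-1373) - 1/1079 = (25/42)*(-1373) - 1/1079 = -34325/42 - 1/1079 = -37036717/45318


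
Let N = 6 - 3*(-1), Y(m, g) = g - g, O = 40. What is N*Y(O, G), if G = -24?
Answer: 0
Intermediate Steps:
Y(m, g) = 0
N = 9 (N = 6 + 3 = 9)
N*Y(O, G) = 9*0 = 0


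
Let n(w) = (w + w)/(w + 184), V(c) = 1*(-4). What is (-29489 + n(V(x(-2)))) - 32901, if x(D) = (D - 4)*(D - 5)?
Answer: -2807552/45 ≈ -62390.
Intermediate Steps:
x(D) = (-5 + D)*(-4 + D) (x(D) = (-4 + D)*(-5 + D) = (-5 + D)*(-4 + D))
V(c) = -4
n(w) = 2*w/(184 + w) (n(w) = (2*w)/(184 + w) = 2*w/(184 + w))
(-29489 + n(V(x(-2)))) - 32901 = (-29489 + 2*(-4)/(184 - 4)) - 32901 = (-29489 + 2*(-4)/180) - 32901 = (-29489 + 2*(-4)*(1/180)) - 32901 = (-29489 - 2/45) - 32901 = -1327007/45 - 32901 = -2807552/45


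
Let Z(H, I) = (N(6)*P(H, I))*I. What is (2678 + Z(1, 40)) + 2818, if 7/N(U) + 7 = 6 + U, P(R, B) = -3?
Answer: 5328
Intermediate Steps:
N(U) = 7/(-1 + U) (N(U) = 7/(-7 + (6 + U)) = 7/(-1 + U))
Z(H, I) = -21*I/5 (Z(H, I) = ((7/(-1 + 6))*(-3))*I = ((7/5)*(-3))*I = -21*I/5)
(2678 + Z(1, 40)) + 2818 = (2678 - 21/5*40) + 2818 = (2678 - 168) + 2818 = 2510 + 2818 = 5328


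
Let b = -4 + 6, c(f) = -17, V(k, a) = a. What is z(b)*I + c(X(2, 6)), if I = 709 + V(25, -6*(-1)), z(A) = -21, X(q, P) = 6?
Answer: -15032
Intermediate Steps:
b = 2
I = 715 (I = 709 - 6*(-1) = 709 + 6 = 715)
z(b)*I + c(X(2, 6)) = -21*715 - 17 = -15015 - 17 = -15032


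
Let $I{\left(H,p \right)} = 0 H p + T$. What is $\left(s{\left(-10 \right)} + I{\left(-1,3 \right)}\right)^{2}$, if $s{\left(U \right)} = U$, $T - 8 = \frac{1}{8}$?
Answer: $\frac{225}{64} \approx 3.5156$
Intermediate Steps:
$T = \frac{65}{8}$ ($T = 8 + \frac{1}{8} = \frac{65}{8} \approx 8.125$)
$I{\left(H,p \right)} = \frac{65}{8}$ ($I{\left(H,p \right)} = 0 H p + \frac{65}{8} = 0 p + \frac{65}{8} = 0 + \frac{65}{8} = \frac{65}{8}$)
$\left(s{\left(-10 \right)} + I{\left(-1,3 \right)}\right)^{2} = \left(-10 + \frac{65}{8}\right)^{2} = \left(- \frac{15}{8}\right)^{2} = \frac{225}{64}$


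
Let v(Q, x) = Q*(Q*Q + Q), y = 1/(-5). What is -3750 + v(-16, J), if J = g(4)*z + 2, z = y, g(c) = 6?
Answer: -7590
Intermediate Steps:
y = -1/5 ≈ -0.20000
z = -1/5 ≈ -0.20000
J = 4/5 (J = 6*(-1/5) + 2 = -6/5 + 2 = 4/5 ≈ 0.80000)
v(Q, x) = Q*(Q + Q**2) (v(Q, x) = Q*(Q**2 + Q) = Q*(Q + Q**2))
-3750 + v(-16, J) = -3750 + (-16)**2*(1 - 16) = -3750 + 256*(-15) = -3750 - 3840 = -7590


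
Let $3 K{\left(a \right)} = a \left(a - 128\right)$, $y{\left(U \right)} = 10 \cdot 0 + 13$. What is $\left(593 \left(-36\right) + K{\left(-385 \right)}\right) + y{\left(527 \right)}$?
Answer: $44500$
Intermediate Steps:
$y{\left(U \right)} = 13$ ($y{\left(U \right)} = 0 + 13 = 13$)
$K{\left(a \right)} = \frac{a \left(-128 + a\right)}{3}$ ($K{\left(a \right)} = \frac{a \left(a - 128\right)}{3} = \frac{a \left(-128 + a\right)}{3}$)
$\left(593 \left(-36\right) + K{\left(-385 \right)}\right) + y{\left(527 \right)} = \left(593 \left(-36\right) + \frac{1}{3} \left(-385\right) \left(-128 - 385\right)\right) + 13 = \left(-21348 + \frac{1}{3} \left(-385\right) \left(-513\right)\right) + 13 = \left(-21348 + 65835\right) + 13 = 44487 + 13 = 44500$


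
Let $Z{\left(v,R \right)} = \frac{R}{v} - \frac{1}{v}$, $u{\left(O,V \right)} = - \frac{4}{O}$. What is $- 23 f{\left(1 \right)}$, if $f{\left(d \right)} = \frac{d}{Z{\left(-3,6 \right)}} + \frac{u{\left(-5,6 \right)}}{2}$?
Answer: $\frac{23}{5} \approx 4.6$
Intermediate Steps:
$Z{\left(v,R \right)} = - \frac{1}{v} + \frac{R}{v}$
$f{\left(d \right)} = \frac{2}{5} - \frac{3 d}{5}$ ($f{\left(d \right)} = \frac{d}{\frac{1}{-3} \left(-1 + 6\right)} + \frac{\left(-4\right) \frac{1}{-5}}{2} = \frac{d}{\left(- \frac{1}{3}\right) 5} + \left(-4\right) \left(- \frac{1}{5}\right) \frac{1}{2} = \frac{d}{- \frac{5}{3}} + \frac{4}{5} \cdot \frac{1}{2} = d \left(- \frac{3}{5}\right) + \frac{2}{5} = - \frac{3 d}{5} + \frac{2}{5} = \frac{2}{5} - \frac{3 d}{5}$)
$- 23 f{\left(1 \right)} = - 23 \left(\frac{2}{5} - \frac{3}{5}\right) = \left(-23\right) \left(- \frac{1}{5}\right) = \frac{23}{5}$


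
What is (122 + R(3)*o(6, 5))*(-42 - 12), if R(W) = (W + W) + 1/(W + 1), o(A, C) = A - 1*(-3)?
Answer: -19251/2 ≈ -9625.5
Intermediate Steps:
o(A, C) = 3 + A (o(A, C) = A + 3 = 3 + A)
R(W) = 1/(1 + W) + 2*W (R(W) = 2*W + 1/(1 + W) = 1/(1 + W) + 2*W)
(122 + R(3)*o(6, 5))*(-42 - 12) = (122 + ((1 + 2*3 + 2*3²)/(1 + 3))*(3 + 6))*(-42 - 12) = (122 + ((1 + 6 + 2*9)/4)*9)*(-54) = (122 + ((1 + 6 + 18)/4)*9)*(-54) = (122 + ((¼)*25)*9)*(-54) = (122 + (25/4)*9)*(-54) = (122 + 225/4)*(-54) = (713/4)*(-54) = -19251/2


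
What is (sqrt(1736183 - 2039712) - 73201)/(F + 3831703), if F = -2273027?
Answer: -73201/1558676 + I*sqrt(303529)/1558676 ≈ -0.046964 + 0.00035346*I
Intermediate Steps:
(sqrt(1736183 - 2039712) - 73201)/(F + 3831703) = (sqrt(1736183 - 2039712) - 73201)/(-2273027 + 3831703) = (sqrt(-303529) - 73201)/1558676 = (I*sqrt(303529) - 73201)*(1/1558676) = (-73201 + I*sqrt(303529))*(1/1558676) = -73201/1558676 + I*sqrt(303529)/1558676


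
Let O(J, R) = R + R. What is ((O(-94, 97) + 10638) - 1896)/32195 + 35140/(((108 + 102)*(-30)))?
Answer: -307153/57951 ≈ -5.3002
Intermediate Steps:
O(J, R) = 2*R
((O(-94, 97) + 10638) - 1896)/32195 + 35140/(((108 + 102)*(-30))) = ((2*97 + 10638) - 1896)/32195 + 35140/(((108 + 102)*(-30))) = ((194 + 10638) - 1896)*(1/32195) + 35140/((210*(-30))) = (10832 - 1896)*(1/32195) + 35140/(-6300) = 8936*(1/32195) + 35140*(-1/6300) = 8936/32195 - 251/45 = -307153/57951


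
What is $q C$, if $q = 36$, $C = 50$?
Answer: $1800$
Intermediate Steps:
$q C = 36 \cdot 50 = 1800$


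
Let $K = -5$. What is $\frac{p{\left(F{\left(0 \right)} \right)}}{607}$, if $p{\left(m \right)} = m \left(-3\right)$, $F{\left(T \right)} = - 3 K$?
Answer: $- \frac{45}{607} \approx -0.074135$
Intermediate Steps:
$F{\left(T \right)} = 15$ ($F{\left(T \right)} = \left(-3\right) \left(-5\right) = 15$)
$p{\left(m \right)} = - 3 m$
$\frac{p{\left(F{\left(0 \right)} \right)}}{607} = \frac{\left(-3\right) 15}{607} = \frac{1}{607} \left(-45\right) = - \frac{45}{607}$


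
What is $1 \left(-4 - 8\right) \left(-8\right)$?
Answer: $96$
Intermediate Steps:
$1 \left(-4 - 8\right) \left(-8\right) = 1 \left(-12\right) \left(-8\right) = \left(-12\right) \left(-8\right) = 96$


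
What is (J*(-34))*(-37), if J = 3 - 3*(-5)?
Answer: 22644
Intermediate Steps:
J = 18 (J = 3 + 15 = 18)
(J*(-34))*(-37) = (18*(-34))*(-37) = -612*(-37) = 22644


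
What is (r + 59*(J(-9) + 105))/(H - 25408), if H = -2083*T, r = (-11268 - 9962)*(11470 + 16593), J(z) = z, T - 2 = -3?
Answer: 595771826/23325 ≈ 25542.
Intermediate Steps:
T = -1 (T = 2 - 3 = -1)
r = -595777490 (r = -21230*28063 = -595777490)
H = 2083 (H = -2083*(-1) = 2083)
(r + 59*(J(-9) + 105))/(H - 25408) = (-595777490 + 59*(-9 + 105))/(2083 - 25408) = (-595777490 + 59*96)/(-23325) = (-595777490 + 5664)*(-1/23325) = -595771826*(-1/23325) = 595771826/23325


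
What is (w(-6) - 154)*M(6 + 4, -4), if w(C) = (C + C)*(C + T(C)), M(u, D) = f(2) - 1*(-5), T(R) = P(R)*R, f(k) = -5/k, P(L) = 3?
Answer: 335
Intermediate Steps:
T(R) = 3*R
M(u, D) = 5/2 (M(u, D) = -5/2 - 1*(-5) = -5*½ + 5 = -5/2 + 5 = 5/2)
w(C) = 8*C² (w(C) = (C + C)*(C + 3*C) = (2*C)*(4*C) = 8*C²)
(w(-6) - 154)*M(6 + 4, -4) = (8*(-6)² - 154)*(5/2) = (8*36 - 154)*(5/2) = (288 - 154)*(5/2) = 134*(5/2) = 335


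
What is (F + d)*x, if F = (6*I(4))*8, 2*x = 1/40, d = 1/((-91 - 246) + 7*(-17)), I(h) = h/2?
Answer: 8755/7296 ≈ 1.2000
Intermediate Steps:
I(h) = h/2 (I(h) = h*(½) = h/2)
d = -1/456 (d = 1/(-337 - 119) = 1/(-456) = -1/456 ≈ -0.0021930)
x = 1/80 (x = (½)/40 = (½)*(1/40) = 1/80 ≈ 0.012500)
F = 96 (F = (6*((½)*4))*8 = (6*2)*8 = 12*8 = 96)
(F + d)*x = (96 - 1/456)*(1/80) = (43775/456)*(1/80) = 8755/7296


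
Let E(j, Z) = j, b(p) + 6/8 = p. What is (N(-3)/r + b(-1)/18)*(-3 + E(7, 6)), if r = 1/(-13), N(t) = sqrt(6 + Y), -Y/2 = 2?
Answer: -7/18 - 52*sqrt(2) ≈ -73.928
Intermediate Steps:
Y = -4 (Y = -2*2 = -4)
N(t) = sqrt(2) (N(t) = sqrt(6 - 4) = sqrt(2))
b(p) = -3/4 + p
r = -1/13 ≈ -0.076923
(N(-3)/r + b(-1)/18)*(-3 + E(7, 6)) = (sqrt(2)/(-1/13) + (-3/4 - 1)/18)*(-3 + 7) = (sqrt(2)*(-13) - 7/4*1/18)*4 = (-13*sqrt(2) - 7/72)*4 = (-7/72 - 13*sqrt(2))*4 = -7/18 - 52*sqrt(2)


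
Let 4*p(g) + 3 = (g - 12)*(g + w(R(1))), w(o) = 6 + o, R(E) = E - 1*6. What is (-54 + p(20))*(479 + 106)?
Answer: -29835/4 ≈ -7458.8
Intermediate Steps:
R(E) = -6 + E (R(E) = E - 6 = -6 + E)
p(g) = -3/4 + (1 + g)*(-12 + g)/4 (p(g) = -3/4 + ((g - 12)*(g + (6 + (-6 + 1))))/4 = -3/4 + ((-12 + g)*(g + (6 - 5)))/4 = -3/4 + ((-12 + g)*(g + 1))/4 = -3/4 + ((-12 + g)*(1 + g))/4 = -3/4 + ((1 + g)*(-12 + g))/4 = -3/4 + (1 + g)*(-12 + g)/4)
(-54 + p(20))*(479 + 106) = (-54 + (-15/4 - 11/4*20 + (1/4)*20**2))*(479 + 106) = (-54 + (-15/4 - 55 + (1/4)*400))*585 = (-54 + (-15/4 - 55 + 100))*585 = (-54 + 165/4)*585 = -51/4*585 = -29835/4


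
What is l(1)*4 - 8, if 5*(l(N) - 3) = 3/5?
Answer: 112/25 ≈ 4.4800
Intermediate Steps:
l(N) = 78/25 (l(N) = 3 + (3/5)/5 = 3 + (3*(1/5))/5 = 3 + (1/5)*(3/5) = 3 + 3/25 = 78/25)
l(1)*4 - 8 = (78/25)*4 - 8 = 312/25 - 8 = 112/25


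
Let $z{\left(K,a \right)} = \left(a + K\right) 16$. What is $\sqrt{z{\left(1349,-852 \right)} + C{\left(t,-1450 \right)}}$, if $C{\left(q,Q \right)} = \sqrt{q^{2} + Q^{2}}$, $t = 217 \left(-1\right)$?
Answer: $\sqrt{7952 + \sqrt{2149589}} \approx 97.047$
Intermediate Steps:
$z{\left(K,a \right)} = 16 K + 16 a$ ($z{\left(K,a \right)} = \left(K + a\right) 16 = 16 K + 16 a$)
$t = -217$
$C{\left(q,Q \right)} = \sqrt{Q^{2} + q^{2}}$
$\sqrt{z{\left(1349,-852 \right)} + C{\left(t,-1450 \right)}} = \sqrt{\left(16 \cdot 1349 + 16 \left(-852\right)\right) + \sqrt{\left(-1450\right)^{2} + \left(-217\right)^{2}}} = \sqrt{\left(21584 - 13632\right) + \sqrt{2102500 + 47089}} = \sqrt{7952 + \sqrt{2149589}}$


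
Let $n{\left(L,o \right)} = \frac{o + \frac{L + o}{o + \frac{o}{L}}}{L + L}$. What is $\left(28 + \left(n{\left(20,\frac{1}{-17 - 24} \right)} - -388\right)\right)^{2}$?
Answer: $\frac{422836767081}{2689600} \approx 1.5721 \cdot 10^{5}$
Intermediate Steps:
$n{\left(L,o \right)} = \frac{o + \frac{L + o}{o + \frac{o}{L}}}{2 L}$
$\left(28 + \left(n{\left(20,\frac{1}{-17 - 24} \right)} - -388\right)\right)^{2} = \left(28 + \left(\frac{20^{2} + \left(\frac{1}{-17 - 24}\right)^{2} + \frac{20}{-17 - 24} + 20 \left(\frac{1}{-17 - 24}\right)^{2}}{2 \cdot 20 \frac{1}{-17 - 24} \left(1 + 20\right)} - -388\right)\right)^{2} = \left(28 + \left(\frac{1}{2} \cdot \frac{1}{20} \frac{1}{\frac{1}{-17 - 24}} \cdot \frac{1}{21} \left(400 + \left(\frac{1}{-17 - 24}\right)^{2} + \frac{20}{-17 - 24} + 20 \left(\frac{1}{-17 - 24}\right)^{2}\right) + 388\right)\right)^{2} = \left(28 + \left(\frac{1}{2} \cdot \frac{1}{20} \frac{1}{\frac{1}{-41}} \cdot \frac{1}{21} \left(400 + \left(\frac{1}{-41}\right)^{2} + \frac{20}{-41} + 20 \left(\frac{1}{-41}\right)^{2}\right) + 388\right)\right)^{2} = \left(28 + \left(\frac{1}{2} \cdot \frac{1}{20} \frac{1}{- \frac{1}{41}} \cdot \frac{1}{21} \left(400 + \left(- \frac{1}{41}\right)^{2} + 20 \left(- \frac{1}{41}\right) + 20 \left(- \frac{1}{41}\right)^{2}\right) + 388\right)\right)^{2} = \left(28 + \left(\frac{1}{2} \cdot \frac{1}{20} \left(-41\right) \frac{1}{21} \left(400 + \frac{1}{1681} - \frac{20}{41} + 20 \cdot \frac{1}{1681}\right) + 388\right)\right)^{2} = \left(28 + \left(\frac{1}{2} \cdot \frac{1}{20} \left(-41\right) \frac{1}{21} \left(400 + \frac{1}{1681} - \frac{20}{41} + \frac{20}{1681}\right) + 388\right)\right)^{2} = \left(28 + \left(\frac{1}{2} \cdot \frac{1}{20} \left(-41\right) \frac{1}{21} \cdot \frac{671601}{1681} + 388\right)\right)^{2} = \left(28 + \left(- \frac{31981}{1640} + 388\right)\right)^{2} = \left(28 + \frac{604339}{1640}\right)^{2} = \left(\frac{650259}{1640}\right)^{2} = \frac{422836767081}{2689600}$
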